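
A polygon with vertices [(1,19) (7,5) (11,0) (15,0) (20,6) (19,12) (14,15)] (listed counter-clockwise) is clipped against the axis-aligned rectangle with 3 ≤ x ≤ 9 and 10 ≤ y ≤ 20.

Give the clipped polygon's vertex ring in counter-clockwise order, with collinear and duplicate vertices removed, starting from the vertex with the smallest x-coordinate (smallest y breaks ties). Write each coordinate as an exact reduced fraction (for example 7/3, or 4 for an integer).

Clipped polygon: [(3,43/3) (34/7,10) (9,10) (9,215/13) (3,239/13)]

1. After x ≥ 3: [(3,239/13) (3,43/3) (7,5) (11,0) (15,0) (20,6) (19,12) (14,15)]
2. After x ≤ 9: [(9,215/13) (3,239/13) (3,43/3) (7,5) (9,5/2)]
3. After y ≥ 10: [(9,10) (9,215/13) (3,239/13) (3,43/3) (34/7,10)]
4. After y ≤ 20: [(9,10) (9,215/13) (3,239/13) (3,43/3) (34/7,10)]
5. Canonical ring: [(3,43/3) (34/7,10) (9,10) (9,215/13) (3,239/13)]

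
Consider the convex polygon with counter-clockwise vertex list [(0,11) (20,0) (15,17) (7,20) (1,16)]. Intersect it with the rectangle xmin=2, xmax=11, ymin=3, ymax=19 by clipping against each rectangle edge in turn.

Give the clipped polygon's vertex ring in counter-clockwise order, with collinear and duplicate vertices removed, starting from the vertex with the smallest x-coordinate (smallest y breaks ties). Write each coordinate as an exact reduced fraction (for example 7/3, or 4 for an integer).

1. After x ≥ 2: [(2,99/10) (20,0) (15,17) (7,20) (2,50/3)]
2. After x ≤ 11: [(2,99/10) (11,99/20) (11,37/2) (7,20) (2,50/3)]
3. After y ≥ 3: [(2,99/10) (11,99/20) (11,37/2) (7,20) (2,50/3)]
4. After y ≤ 19: [(2,99/10) (11,99/20) (11,37/2) (29/3,19) (11/2,19) (2,50/3)]
5. Canonical ring: [(2,99/10) (11,99/20) (11,37/2) (29/3,19) (11/2,19) (2,50/3)]

Clipped polygon: [(2,99/10) (11,99/20) (11,37/2) (29/3,19) (11/2,19) (2,50/3)]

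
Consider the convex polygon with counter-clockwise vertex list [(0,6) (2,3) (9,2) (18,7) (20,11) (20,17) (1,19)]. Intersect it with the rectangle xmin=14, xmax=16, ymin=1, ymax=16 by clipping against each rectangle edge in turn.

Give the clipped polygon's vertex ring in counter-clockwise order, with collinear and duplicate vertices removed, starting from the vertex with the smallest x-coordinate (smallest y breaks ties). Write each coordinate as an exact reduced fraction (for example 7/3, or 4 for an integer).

1. After x ≥ 14: [(14,43/9) (18,7) (20,11) (20,17) (14,335/19)]
2. After x ≤ 16: [(14,43/9) (16,53/9) (16,331/19) (14,335/19)]
3. After y ≥ 1: [(14,43/9) (16,53/9) (16,331/19) (14,335/19)]
4. After y ≤ 16: [(14,16) (14,43/9) (16,53/9) (16,16)]
5. Canonical ring: [(14,43/9) (16,53/9) (16,16) (14,16)]

Clipped polygon: [(14,43/9) (16,53/9) (16,16) (14,16)]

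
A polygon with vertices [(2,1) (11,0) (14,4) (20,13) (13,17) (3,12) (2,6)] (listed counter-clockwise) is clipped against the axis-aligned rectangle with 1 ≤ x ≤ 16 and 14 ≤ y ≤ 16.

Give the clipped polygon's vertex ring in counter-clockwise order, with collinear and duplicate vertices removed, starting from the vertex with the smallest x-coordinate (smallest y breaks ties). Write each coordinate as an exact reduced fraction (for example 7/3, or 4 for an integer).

1. After x ≥ 1: [(2,1) (11,0) (14,4) (20,13) (13,17) (3,12) (2,6)]
2. After x ≤ 16: [(2,1) (11,0) (14,4) (16,7) (16,107/7) (13,17) (3,12) (2,6)]
3. After y ≥ 14: [(16,14) (16,107/7) (13,17) (7,14)]
4. After y ≤ 16: [(16,14) (16,107/7) (59/4,16) (11,16) (7,14)]
5. Canonical ring: [(7,14) (16,14) (16,107/7) (59/4,16) (11,16)]

Clipped polygon: [(7,14) (16,14) (16,107/7) (59/4,16) (11,16)]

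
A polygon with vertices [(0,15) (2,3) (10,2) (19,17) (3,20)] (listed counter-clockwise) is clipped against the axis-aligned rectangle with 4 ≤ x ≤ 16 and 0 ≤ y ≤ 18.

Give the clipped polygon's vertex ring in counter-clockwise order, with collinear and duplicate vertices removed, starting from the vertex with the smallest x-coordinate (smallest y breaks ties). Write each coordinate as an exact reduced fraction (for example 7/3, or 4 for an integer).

Clipped polygon: [(4,11/4) (10,2) (16,12) (16,281/16) (41/3,18) (4,18)]

1. After x ≥ 4: [(4,11/4) (10,2) (19,17) (4,317/16)]
2. After x ≤ 16: [(4,11/4) (10,2) (16,12) (16,281/16) (4,317/16)]
3. After y ≥ 0: [(4,11/4) (10,2) (16,12) (16,281/16) (4,317/16)]
4. After y ≤ 18: [(4,18) (4,11/4) (10,2) (16,12) (16,281/16) (41/3,18)]
5. Canonical ring: [(4,11/4) (10,2) (16,12) (16,281/16) (41/3,18) (4,18)]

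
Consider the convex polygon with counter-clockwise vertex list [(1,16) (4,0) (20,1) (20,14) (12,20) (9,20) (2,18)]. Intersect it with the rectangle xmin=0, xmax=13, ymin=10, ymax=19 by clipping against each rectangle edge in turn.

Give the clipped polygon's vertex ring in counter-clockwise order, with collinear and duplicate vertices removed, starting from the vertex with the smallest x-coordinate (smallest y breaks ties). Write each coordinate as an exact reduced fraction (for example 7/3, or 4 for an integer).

1. After x ≥ 0: [(1,16) (4,0) (20,1) (20,14) (12,20) (9,20) (2,18)]
2. After x ≤ 13: [(1,16) (4,0) (13,9/16) (13,77/4) (12,20) (9,20) (2,18)]
3. After y ≥ 10: [(1,16) (17/8,10) (13,10) (13,77/4) (12,20) (9,20) (2,18)]
4. After y ≤ 19: [(1,16) (17/8,10) (13,10) (13,19) (11/2,19) (2,18)]
5. Canonical ring: [(1,16) (17/8,10) (13,10) (13,19) (11/2,19) (2,18)]

Clipped polygon: [(1,16) (17/8,10) (13,10) (13,19) (11/2,19) (2,18)]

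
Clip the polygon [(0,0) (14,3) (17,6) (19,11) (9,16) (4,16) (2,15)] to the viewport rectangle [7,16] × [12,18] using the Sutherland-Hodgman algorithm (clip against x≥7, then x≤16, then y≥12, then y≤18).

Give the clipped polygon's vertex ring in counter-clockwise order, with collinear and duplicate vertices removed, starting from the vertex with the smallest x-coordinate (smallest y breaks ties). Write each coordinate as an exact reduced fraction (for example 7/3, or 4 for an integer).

Clipped polygon: [(7,12) (16,12) (16,25/2) (9,16) (7,16)]

1. After x ≥ 7: [(7,3/2) (14,3) (17,6) (19,11) (9,16) (7,16)]
2. After x ≤ 16: [(7,3/2) (14,3) (16,5) (16,25/2) (9,16) (7,16)]
3. After y ≥ 12: [(7,12) (16,12) (16,25/2) (9,16) (7,16)]
4. After y ≤ 18: [(7,12) (16,12) (16,25/2) (9,16) (7,16)]
5. Canonical ring: [(7,12) (16,12) (16,25/2) (9,16) (7,16)]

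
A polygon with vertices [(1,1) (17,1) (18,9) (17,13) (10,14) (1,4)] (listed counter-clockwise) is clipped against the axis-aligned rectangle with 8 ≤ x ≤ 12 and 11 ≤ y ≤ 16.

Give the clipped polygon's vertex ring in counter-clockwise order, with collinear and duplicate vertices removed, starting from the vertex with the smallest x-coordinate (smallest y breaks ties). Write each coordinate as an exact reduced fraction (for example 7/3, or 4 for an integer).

1. After x ≥ 8: [(8,1) (17,1) (18,9) (17,13) (10,14) (8,106/9)]
2. After x ≤ 12: [(8,1) (12,1) (12,96/7) (10,14) (8,106/9)]
3. After y ≥ 11: [(8,11) (12,11) (12,96/7) (10,14) (8,106/9)]
4. After y ≤ 16: [(8,11) (12,11) (12,96/7) (10,14) (8,106/9)]
5. Canonical ring: [(8,11) (12,11) (12,96/7) (10,14) (8,106/9)]

Clipped polygon: [(8,11) (12,11) (12,96/7) (10,14) (8,106/9)]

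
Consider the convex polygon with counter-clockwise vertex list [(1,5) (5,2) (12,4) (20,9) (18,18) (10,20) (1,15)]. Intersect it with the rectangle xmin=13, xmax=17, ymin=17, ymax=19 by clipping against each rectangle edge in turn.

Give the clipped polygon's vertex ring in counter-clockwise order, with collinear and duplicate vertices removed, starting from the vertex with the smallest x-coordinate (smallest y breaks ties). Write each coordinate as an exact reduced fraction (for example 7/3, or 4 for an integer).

Clipped polygon: [(13,17) (17,17) (17,73/4) (14,19) (13,19)]

1. After x ≥ 13: [(13,37/8) (20,9) (18,18) (13,77/4)]
2. After x ≤ 17: [(13,37/8) (17,57/8) (17,73/4) (13,77/4)]
3. After y ≥ 17: [(13,17) (17,17) (17,73/4) (13,77/4)]
4. After y ≤ 19: [(13,19) (13,17) (17,17) (17,73/4) (14,19)]
5. Canonical ring: [(13,17) (17,17) (17,73/4) (14,19) (13,19)]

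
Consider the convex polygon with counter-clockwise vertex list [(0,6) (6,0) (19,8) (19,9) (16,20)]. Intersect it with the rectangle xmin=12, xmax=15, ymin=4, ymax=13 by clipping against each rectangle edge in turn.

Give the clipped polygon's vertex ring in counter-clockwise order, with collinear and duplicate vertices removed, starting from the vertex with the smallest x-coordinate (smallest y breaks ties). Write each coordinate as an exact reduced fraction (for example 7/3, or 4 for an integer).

Clipped polygon: [(12,4) (25/2,4) (15,72/13) (15,13) (12,13)]

1. After x ≥ 12: [(12,33/2) (12,48/13) (19,8) (19,9) (16,20)]
2. After x ≤ 15: [(15,153/8) (12,33/2) (12,48/13) (15,72/13)]
3. After y ≥ 4: [(15,153/8) (12,33/2) (12,4) (25/2,4) (15,72/13)]
4. After y ≤ 13: [(15,13) (12,13) (12,4) (25/2,4) (15,72/13)]
5. Canonical ring: [(12,4) (25/2,4) (15,72/13) (15,13) (12,13)]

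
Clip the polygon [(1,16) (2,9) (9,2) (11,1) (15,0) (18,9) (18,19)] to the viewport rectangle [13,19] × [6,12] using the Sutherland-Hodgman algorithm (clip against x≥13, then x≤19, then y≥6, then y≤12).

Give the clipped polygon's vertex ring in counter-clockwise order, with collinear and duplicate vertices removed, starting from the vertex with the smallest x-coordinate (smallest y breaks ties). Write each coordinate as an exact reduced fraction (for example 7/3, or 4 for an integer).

1. After x ≥ 13: [(13,308/17) (13,1/2) (15,0) (18,9) (18,19)]
2. After x ≤ 19: [(13,308/17) (13,1/2) (15,0) (18,9) (18,19)]
3. After y ≥ 6: [(13,308/17) (13,6) (17,6) (18,9) (18,19)]
4. After y ≤ 12: [(13,12) (13,6) (17,6) (18,9) (18,12)]
5. Canonical ring: [(13,6) (17,6) (18,9) (18,12) (13,12)]

Clipped polygon: [(13,6) (17,6) (18,9) (18,12) (13,12)]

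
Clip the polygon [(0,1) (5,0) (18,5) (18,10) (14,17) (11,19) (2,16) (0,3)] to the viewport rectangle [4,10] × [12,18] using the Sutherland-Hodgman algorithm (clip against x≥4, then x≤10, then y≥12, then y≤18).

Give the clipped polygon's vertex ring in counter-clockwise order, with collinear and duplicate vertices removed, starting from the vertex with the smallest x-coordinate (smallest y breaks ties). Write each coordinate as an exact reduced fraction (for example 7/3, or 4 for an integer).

Clipped polygon: [(4,12) (10,12) (10,18) (8,18) (4,50/3)]

1. After x ≥ 4: [(4,1/5) (5,0) (18,5) (18,10) (14,17) (11,19) (4,50/3)]
2. After x ≤ 10: [(4,1/5) (5,0) (10,25/13) (10,56/3) (4,50/3)]
3. After y ≥ 12: [(4,12) (10,12) (10,56/3) (4,50/3)]
4. After y ≤ 18: [(4,12) (10,12) (10,18) (8,18) (4,50/3)]
5. Canonical ring: [(4,12) (10,12) (10,18) (8,18) (4,50/3)]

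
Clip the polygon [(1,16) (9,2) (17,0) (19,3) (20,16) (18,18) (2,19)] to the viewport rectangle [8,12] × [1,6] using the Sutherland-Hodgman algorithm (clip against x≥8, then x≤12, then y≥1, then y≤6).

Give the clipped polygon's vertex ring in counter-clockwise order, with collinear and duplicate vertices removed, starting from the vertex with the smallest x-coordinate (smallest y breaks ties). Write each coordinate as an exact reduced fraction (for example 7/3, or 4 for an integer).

Clipped polygon: [(8,15/4) (9,2) (12,5/4) (12,6) (8,6)]

1. After x ≥ 8: [(8,15/4) (9,2) (17,0) (19,3) (20,16) (18,18) (8,149/8)]
2. After x ≤ 12: [(8,15/4) (9,2) (12,5/4) (12,147/8) (8,149/8)]
3. After y ≥ 1: [(8,15/4) (9,2) (12,5/4) (12,147/8) (8,149/8)]
4. After y ≤ 6: [(8,6) (8,15/4) (9,2) (12,5/4) (12,6)]
5. Canonical ring: [(8,15/4) (9,2) (12,5/4) (12,6) (8,6)]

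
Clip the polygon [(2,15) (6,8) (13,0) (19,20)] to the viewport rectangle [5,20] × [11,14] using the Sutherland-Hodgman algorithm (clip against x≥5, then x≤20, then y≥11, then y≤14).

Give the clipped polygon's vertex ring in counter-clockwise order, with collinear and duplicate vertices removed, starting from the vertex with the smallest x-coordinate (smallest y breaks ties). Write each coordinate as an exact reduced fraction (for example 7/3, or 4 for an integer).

1. After x ≥ 5: [(5,270/17) (5,39/4) (6,8) (13,0) (19,20)]
2. After x ≤ 20: [(5,270/17) (5,39/4) (6,8) (13,0) (19,20)]
3. After y ≥ 11: [(5,270/17) (5,11) (163/10,11) (19,20)]
4. After y ≤ 14: [(5,14) (5,11) (163/10,11) (86/5,14)]
5. Canonical ring: [(5,11) (163/10,11) (86/5,14) (5,14)]

Clipped polygon: [(5,11) (163/10,11) (86/5,14) (5,14)]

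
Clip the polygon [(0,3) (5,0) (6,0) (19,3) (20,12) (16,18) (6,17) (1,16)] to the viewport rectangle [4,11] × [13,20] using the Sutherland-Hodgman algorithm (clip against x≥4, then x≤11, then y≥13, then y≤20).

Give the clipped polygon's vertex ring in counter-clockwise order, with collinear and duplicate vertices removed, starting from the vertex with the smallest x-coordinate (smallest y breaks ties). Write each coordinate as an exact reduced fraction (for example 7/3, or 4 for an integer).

Clipped polygon: [(4,13) (11,13) (11,35/2) (6,17) (4,83/5)]

1. After x ≥ 4: [(4,3/5) (5,0) (6,0) (19,3) (20,12) (16,18) (6,17) (4,83/5)]
2. After x ≤ 11: [(4,3/5) (5,0) (6,0) (11,15/13) (11,35/2) (6,17) (4,83/5)]
3. After y ≥ 13: [(4,13) (11,13) (11,35/2) (6,17) (4,83/5)]
4. After y ≤ 20: [(4,13) (11,13) (11,35/2) (6,17) (4,83/5)]
5. Canonical ring: [(4,13) (11,13) (11,35/2) (6,17) (4,83/5)]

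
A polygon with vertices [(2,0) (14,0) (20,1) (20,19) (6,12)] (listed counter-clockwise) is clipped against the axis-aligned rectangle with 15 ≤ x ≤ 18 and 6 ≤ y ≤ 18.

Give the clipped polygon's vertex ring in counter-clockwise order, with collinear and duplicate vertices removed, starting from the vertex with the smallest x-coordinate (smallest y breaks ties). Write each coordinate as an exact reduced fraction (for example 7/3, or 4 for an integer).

1. After x ≥ 15: [(15,1/6) (20,1) (20,19) (15,33/2)]
2. After x ≤ 18: [(15,1/6) (18,2/3) (18,18) (15,33/2)]
3. After y ≥ 6: [(15,6) (18,6) (18,18) (15,33/2)]
4. After y ≤ 18: [(15,6) (18,6) (18,18) (15,33/2)]
5. Canonical ring: [(15,6) (18,6) (18,18) (15,33/2)]

Clipped polygon: [(15,6) (18,6) (18,18) (15,33/2)]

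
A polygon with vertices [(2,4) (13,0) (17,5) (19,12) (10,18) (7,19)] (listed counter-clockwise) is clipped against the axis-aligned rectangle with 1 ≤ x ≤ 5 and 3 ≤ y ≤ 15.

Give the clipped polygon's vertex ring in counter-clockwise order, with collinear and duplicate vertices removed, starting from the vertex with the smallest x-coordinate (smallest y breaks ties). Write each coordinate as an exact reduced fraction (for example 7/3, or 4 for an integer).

Clipped polygon: [(2,4) (19/4,3) (5,3) (5,13)]

1. After x ≥ 1: [(2,4) (13,0) (17,5) (19,12) (10,18) (7,19)]
2. After x ≤ 5: [(5,13) (2,4) (5,32/11)]
3. After y ≥ 3: [(5,3) (5,13) (2,4) (19/4,3)]
4. After y ≤ 15: [(5,3) (5,13) (2,4) (19/4,3)]
5. Canonical ring: [(2,4) (19/4,3) (5,3) (5,13)]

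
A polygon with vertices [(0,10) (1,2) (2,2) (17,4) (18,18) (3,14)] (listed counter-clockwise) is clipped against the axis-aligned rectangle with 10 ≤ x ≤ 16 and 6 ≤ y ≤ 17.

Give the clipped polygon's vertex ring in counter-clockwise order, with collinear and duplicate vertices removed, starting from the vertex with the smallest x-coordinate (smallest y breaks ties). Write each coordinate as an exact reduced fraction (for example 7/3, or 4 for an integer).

1. After x ≥ 10: [(10,46/15) (17,4) (18,18) (10,238/15)]
2. After x ≤ 16: [(10,46/15) (16,58/15) (16,262/15) (10,238/15)]
3. After y ≥ 6: [(10,6) (16,6) (16,262/15) (10,238/15)]
4. After y ≤ 17: [(10,6) (16,6) (16,17) (57/4,17) (10,238/15)]
5. Canonical ring: [(10,6) (16,6) (16,17) (57/4,17) (10,238/15)]

Clipped polygon: [(10,6) (16,6) (16,17) (57/4,17) (10,238/15)]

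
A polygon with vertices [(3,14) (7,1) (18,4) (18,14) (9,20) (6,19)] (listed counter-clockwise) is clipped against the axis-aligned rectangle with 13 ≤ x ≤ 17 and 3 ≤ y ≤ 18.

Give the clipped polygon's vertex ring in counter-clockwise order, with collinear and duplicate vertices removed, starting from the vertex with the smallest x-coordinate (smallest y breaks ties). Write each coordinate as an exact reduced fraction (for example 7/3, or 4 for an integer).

1. After x ≥ 13: [(13,29/11) (18,4) (18,14) (13,52/3)]
2. After x ≤ 17: [(13,29/11) (17,41/11) (17,44/3) (13,52/3)]
3. After y ≥ 3: [(13,3) (43/3,3) (17,41/11) (17,44/3) (13,52/3)]
4. After y ≤ 18: [(13,3) (43/3,3) (17,41/11) (17,44/3) (13,52/3)]
5. Canonical ring: [(13,3) (43/3,3) (17,41/11) (17,44/3) (13,52/3)]

Clipped polygon: [(13,3) (43/3,3) (17,41/11) (17,44/3) (13,52/3)]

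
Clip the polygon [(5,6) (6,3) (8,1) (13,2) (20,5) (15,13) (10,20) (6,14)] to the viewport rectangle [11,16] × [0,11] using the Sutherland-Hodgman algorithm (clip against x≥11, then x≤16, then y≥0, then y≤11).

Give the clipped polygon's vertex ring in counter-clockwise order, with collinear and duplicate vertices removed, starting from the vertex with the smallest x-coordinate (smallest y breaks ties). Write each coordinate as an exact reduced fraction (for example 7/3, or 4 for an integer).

1. After x ≥ 11: [(11,8/5) (13,2) (20,5) (15,13) (11,93/5)]
2. After x ≤ 16: [(11,8/5) (13,2) (16,23/7) (16,57/5) (15,13) (11,93/5)]
3. After y ≥ 0: [(11,8/5) (13,2) (16,23/7) (16,57/5) (15,13) (11,93/5)]
4. After y ≤ 11: [(11,11) (11,8/5) (13,2) (16,23/7) (16,11)]
5. Canonical ring: [(11,8/5) (13,2) (16,23/7) (16,11) (11,11)]

Clipped polygon: [(11,8/5) (13,2) (16,23/7) (16,11) (11,11)]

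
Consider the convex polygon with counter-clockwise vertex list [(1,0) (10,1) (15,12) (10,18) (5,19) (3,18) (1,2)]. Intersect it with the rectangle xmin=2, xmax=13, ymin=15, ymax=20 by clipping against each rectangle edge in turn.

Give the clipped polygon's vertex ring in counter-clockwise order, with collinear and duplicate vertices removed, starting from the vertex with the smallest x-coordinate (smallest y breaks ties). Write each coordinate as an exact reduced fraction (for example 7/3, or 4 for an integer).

1. After x ≥ 2: [(2,1/9) (10,1) (15,12) (10,18) (5,19) (3,18) (2,10)]
2. After x ≤ 13: [(2,1/9) (10,1) (13,38/5) (13,72/5) (10,18) (5,19) (3,18) (2,10)]
3. After y ≥ 15: [(25/2,15) (10,18) (5,19) (3,18) (21/8,15)]
4. After y ≤ 20: [(25/2,15) (10,18) (5,19) (3,18) (21/8,15)]
5. Canonical ring: [(21/8,15) (25/2,15) (10,18) (5,19) (3,18)]

Clipped polygon: [(21/8,15) (25/2,15) (10,18) (5,19) (3,18)]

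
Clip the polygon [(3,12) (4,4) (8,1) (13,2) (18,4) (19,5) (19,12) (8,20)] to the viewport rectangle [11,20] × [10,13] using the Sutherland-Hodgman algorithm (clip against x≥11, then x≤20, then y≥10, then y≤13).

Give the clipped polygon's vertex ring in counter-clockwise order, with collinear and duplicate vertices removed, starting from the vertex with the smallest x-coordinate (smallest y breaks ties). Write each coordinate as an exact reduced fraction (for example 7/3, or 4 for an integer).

Clipped polygon: [(11,10) (19,10) (19,12) (141/8,13) (11,13)]

1. After x ≥ 11: [(11,8/5) (13,2) (18,4) (19,5) (19,12) (11,196/11)]
2. After x ≤ 20: [(11,8/5) (13,2) (18,4) (19,5) (19,12) (11,196/11)]
3. After y ≥ 10: [(11,10) (19,10) (19,12) (11,196/11)]
4. After y ≤ 13: [(11,13) (11,10) (19,10) (19,12) (141/8,13)]
5. Canonical ring: [(11,10) (19,10) (19,12) (141/8,13) (11,13)]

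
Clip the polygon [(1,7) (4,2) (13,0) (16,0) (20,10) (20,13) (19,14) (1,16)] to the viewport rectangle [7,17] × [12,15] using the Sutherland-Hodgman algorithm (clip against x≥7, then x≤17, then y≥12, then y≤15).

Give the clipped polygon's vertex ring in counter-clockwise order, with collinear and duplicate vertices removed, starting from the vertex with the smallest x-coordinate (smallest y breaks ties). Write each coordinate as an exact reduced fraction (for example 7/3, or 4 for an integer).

1. After x ≥ 7: [(7,4/3) (13,0) (16,0) (20,10) (20,13) (19,14) (7,46/3)]
2. After x ≤ 17: [(7,4/3) (13,0) (16,0) (17,5/2) (17,128/9) (7,46/3)]
3. After y ≥ 12: [(7,12) (17,12) (17,128/9) (7,46/3)]
4. After y ≤ 15: [(7,15) (7,12) (17,12) (17,128/9) (10,15)]
5. Canonical ring: [(7,12) (17,12) (17,128/9) (10,15) (7,15)]

Clipped polygon: [(7,12) (17,12) (17,128/9) (10,15) (7,15)]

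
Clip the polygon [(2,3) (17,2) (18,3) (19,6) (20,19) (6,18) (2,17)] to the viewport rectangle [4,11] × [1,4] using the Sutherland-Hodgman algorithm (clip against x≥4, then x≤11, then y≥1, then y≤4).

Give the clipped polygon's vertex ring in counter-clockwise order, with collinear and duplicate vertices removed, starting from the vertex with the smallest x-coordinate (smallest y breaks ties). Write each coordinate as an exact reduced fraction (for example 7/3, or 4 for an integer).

1. After x ≥ 4: [(4,43/15) (17,2) (18,3) (19,6) (20,19) (6,18) (4,35/2)]
2. After x ≤ 11: [(4,43/15) (11,12/5) (11,257/14) (6,18) (4,35/2)]
3. After y ≥ 1: [(4,43/15) (11,12/5) (11,257/14) (6,18) (4,35/2)]
4. After y ≤ 4: [(4,4) (4,43/15) (11,12/5) (11,4)]
5. Canonical ring: [(4,43/15) (11,12/5) (11,4) (4,4)]

Clipped polygon: [(4,43/15) (11,12/5) (11,4) (4,4)]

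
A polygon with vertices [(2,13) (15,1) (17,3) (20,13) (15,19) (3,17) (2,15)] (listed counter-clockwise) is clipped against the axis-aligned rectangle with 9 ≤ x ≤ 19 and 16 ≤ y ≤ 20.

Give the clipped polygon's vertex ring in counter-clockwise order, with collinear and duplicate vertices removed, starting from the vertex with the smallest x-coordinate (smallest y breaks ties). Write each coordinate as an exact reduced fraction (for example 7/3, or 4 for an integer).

1. After x ≥ 9: [(9,85/13) (15,1) (17,3) (20,13) (15,19) (9,18)]
2. After x ≤ 19: [(9,85/13) (15,1) (17,3) (19,29/3) (19,71/5) (15,19) (9,18)]
3. After y ≥ 16: [(9,16) (35/2,16) (15,19) (9,18)]
4. After y ≤ 20: [(9,16) (35/2,16) (15,19) (9,18)]
5. Canonical ring: [(9,16) (35/2,16) (15,19) (9,18)]

Clipped polygon: [(9,16) (35/2,16) (15,19) (9,18)]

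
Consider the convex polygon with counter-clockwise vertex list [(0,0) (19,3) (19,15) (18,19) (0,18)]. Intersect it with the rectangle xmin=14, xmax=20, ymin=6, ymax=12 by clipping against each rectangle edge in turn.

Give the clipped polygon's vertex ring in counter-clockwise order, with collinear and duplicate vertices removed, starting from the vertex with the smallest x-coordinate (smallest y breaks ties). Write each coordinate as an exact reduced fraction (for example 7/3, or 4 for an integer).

1. After x ≥ 14: [(14,42/19) (19,3) (19,15) (18,19) (14,169/9)]
2. After x ≤ 20: [(14,42/19) (19,3) (19,15) (18,19) (14,169/9)]
3. After y ≥ 6: [(14,6) (19,6) (19,15) (18,19) (14,169/9)]
4. After y ≤ 12: [(14,12) (14,6) (19,6) (19,12)]
5. Canonical ring: [(14,6) (19,6) (19,12) (14,12)]

Clipped polygon: [(14,6) (19,6) (19,12) (14,12)]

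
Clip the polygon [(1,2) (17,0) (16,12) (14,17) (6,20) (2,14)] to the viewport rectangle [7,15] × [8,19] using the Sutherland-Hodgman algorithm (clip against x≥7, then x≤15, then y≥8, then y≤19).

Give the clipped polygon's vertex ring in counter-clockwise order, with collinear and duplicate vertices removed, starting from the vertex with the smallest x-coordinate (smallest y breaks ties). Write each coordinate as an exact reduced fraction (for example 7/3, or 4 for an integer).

Clipped polygon: [(7,8) (15,8) (15,29/2) (14,17) (26/3,19) (7,19)]

1. After x ≥ 7: [(7,5/4) (17,0) (16,12) (14,17) (7,157/8)]
2. After x ≤ 15: [(7,5/4) (15,1/4) (15,29/2) (14,17) (7,157/8)]
3. After y ≥ 8: [(7,8) (15,8) (15,29/2) (14,17) (7,157/8)]
4. After y ≤ 19: [(7,19) (7,8) (15,8) (15,29/2) (14,17) (26/3,19)]
5. Canonical ring: [(7,8) (15,8) (15,29/2) (14,17) (26/3,19) (7,19)]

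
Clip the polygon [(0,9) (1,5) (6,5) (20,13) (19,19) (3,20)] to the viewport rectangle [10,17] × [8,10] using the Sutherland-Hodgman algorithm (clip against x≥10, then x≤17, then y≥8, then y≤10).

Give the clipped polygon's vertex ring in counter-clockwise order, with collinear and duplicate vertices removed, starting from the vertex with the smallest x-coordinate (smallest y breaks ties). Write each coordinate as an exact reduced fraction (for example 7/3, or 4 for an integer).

1. After x ≥ 10: [(10,51/7) (20,13) (19,19) (10,313/16)]
2. After x ≤ 17: [(10,51/7) (17,79/7) (17,153/8) (10,313/16)]
3. After y ≥ 8: [(10,8) (45/4,8) (17,79/7) (17,153/8) (10,313/16)]
4. After y ≤ 10: [(10,10) (10,8) (45/4,8) (59/4,10)]
5. Canonical ring: [(10,8) (45/4,8) (59/4,10) (10,10)]

Clipped polygon: [(10,8) (45/4,8) (59/4,10) (10,10)]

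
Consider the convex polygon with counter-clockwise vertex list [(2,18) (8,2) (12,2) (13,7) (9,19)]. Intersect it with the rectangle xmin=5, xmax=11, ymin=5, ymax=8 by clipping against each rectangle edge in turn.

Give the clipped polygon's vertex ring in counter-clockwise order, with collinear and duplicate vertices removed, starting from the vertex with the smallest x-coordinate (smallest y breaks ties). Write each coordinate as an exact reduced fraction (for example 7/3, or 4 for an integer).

1. After x ≥ 5: [(5,129/7) (5,10) (8,2) (12,2) (13,7) (9,19)]
2. After x ≤ 11: [(5,129/7) (5,10) (8,2) (11,2) (11,13) (9,19)]
3. After y ≥ 5: [(5,129/7) (5,10) (55/8,5) (11,5) (11,13) (9,19)]
4. After y ≤ 8: [(23/4,8) (55/8,5) (11,5) (11,8)]
5. Canonical ring: [(23/4,8) (55/8,5) (11,5) (11,8)]

Clipped polygon: [(23/4,8) (55/8,5) (11,5) (11,8)]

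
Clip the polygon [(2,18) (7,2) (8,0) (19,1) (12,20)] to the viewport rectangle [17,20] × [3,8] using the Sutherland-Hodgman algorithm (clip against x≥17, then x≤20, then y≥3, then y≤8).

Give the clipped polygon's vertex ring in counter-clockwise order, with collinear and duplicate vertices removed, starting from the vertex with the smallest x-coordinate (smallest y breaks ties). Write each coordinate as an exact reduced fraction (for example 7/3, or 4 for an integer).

Clipped polygon: [(17,3) (347/19,3) (17,45/7)]

1. After x ≥ 17: [(17,9/11) (19,1) (17,45/7)]
2. After x ≤ 20: [(17,9/11) (19,1) (17,45/7)]
3. After y ≥ 3: [(17,3) (347/19,3) (17,45/7)]
4. After y ≤ 8: [(17,3) (347/19,3) (17,45/7)]
5. Canonical ring: [(17,3) (347/19,3) (17,45/7)]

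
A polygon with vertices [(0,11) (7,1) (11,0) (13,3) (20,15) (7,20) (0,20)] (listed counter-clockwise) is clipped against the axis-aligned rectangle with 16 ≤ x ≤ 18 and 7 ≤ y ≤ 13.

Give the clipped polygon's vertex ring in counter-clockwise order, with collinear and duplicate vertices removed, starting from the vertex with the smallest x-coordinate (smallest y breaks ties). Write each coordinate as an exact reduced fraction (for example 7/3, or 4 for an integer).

1. After x ≥ 16: [(16,57/7) (20,15) (16,215/13)]
2. After x ≤ 18: [(16,57/7) (18,81/7) (18,205/13) (16,215/13)]
3. After y ≥ 7: [(16,57/7) (18,81/7) (18,205/13) (16,215/13)]
4. After y ≤ 13: [(16,13) (16,57/7) (18,81/7) (18,13)]
5. Canonical ring: [(16,57/7) (18,81/7) (18,13) (16,13)]

Clipped polygon: [(16,57/7) (18,81/7) (18,13) (16,13)]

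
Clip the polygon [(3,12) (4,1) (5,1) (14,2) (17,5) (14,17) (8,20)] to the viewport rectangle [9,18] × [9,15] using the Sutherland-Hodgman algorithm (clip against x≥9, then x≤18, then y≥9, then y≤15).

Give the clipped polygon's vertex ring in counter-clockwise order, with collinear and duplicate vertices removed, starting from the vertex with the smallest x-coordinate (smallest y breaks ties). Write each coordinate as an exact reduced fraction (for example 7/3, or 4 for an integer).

Clipped polygon: [(9,9) (16,9) (29/2,15) (9,15)]

1. After x ≥ 9: [(9,13/9) (14,2) (17,5) (14,17) (9,39/2)]
2. After x ≤ 18: [(9,13/9) (14,2) (17,5) (14,17) (9,39/2)]
3. After y ≥ 9: [(9,9) (16,9) (14,17) (9,39/2)]
4. After y ≤ 15: [(9,15) (9,9) (16,9) (29/2,15)]
5. Canonical ring: [(9,9) (16,9) (29/2,15) (9,15)]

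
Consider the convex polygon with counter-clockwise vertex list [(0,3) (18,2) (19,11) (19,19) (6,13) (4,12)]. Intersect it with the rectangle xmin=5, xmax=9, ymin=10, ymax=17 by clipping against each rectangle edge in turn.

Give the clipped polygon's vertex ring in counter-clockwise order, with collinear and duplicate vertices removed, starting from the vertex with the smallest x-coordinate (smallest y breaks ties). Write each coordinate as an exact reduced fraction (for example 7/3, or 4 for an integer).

Clipped polygon: [(5,10) (9,10) (9,187/13) (6,13) (5,25/2)]

1. After x ≥ 5: [(5,49/18) (18,2) (19,11) (19,19) (6,13) (5,25/2)]
2. After x ≤ 9: [(5,49/18) (9,5/2) (9,187/13) (6,13) (5,25/2)]
3. After y ≥ 10: [(5,10) (9,10) (9,187/13) (6,13) (5,25/2)]
4. After y ≤ 17: [(5,10) (9,10) (9,187/13) (6,13) (5,25/2)]
5. Canonical ring: [(5,10) (9,10) (9,187/13) (6,13) (5,25/2)]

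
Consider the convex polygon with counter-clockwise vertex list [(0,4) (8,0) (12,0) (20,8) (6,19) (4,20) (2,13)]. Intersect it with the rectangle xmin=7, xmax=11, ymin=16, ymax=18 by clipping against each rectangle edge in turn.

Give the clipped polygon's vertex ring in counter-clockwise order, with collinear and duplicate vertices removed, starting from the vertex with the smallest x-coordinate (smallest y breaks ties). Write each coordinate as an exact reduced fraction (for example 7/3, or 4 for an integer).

1. After x ≥ 7: [(7,1/2) (8,0) (12,0) (20,8) (7,255/14)]
2. After x ≤ 11: [(7,1/2) (8,0) (11,0) (11,211/14) (7,255/14)]
3. After y ≥ 16: [(7,16) (108/11,16) (7,255/14)]
4. After y ≤ 18: [(7,18) (7,16) (108/11,16) (80/11,18)]
5. Canonical ring: [(7,16) (108/11,16) (80/11,18) (7,18)]

Clipped polygon: [(7,16) (108/11,16) (80/11,18) (7,18)]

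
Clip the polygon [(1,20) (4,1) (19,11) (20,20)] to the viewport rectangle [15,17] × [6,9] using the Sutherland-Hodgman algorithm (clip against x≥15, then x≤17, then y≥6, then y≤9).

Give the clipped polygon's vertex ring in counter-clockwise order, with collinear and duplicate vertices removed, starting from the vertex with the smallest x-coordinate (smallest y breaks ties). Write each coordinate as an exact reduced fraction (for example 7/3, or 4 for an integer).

1. After x ≥ 15: [(15,20) (15,25/3) (19,11) (20,20)]
2. After x ≤ 17: [(17,20) (15,20) (15,25/3) (17,29/3)]
3. After y ≥ 6: [(17,20) (15,20) (15,25/3) (17,29/3)]
4. After y ≤ 9: [(15,9) (15,25/3) (16,9)]
5. Canonical ring: [(15,25/3) (16,9) (15,9)]

Clipped polygon: [(15,25/3) (16,9) (15,9)]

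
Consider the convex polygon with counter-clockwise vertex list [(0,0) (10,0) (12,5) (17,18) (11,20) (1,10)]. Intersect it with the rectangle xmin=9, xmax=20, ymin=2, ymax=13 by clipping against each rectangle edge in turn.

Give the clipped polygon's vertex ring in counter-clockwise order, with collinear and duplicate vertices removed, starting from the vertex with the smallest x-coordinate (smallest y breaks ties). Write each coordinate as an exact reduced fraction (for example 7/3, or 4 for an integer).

1. After x ≥ 9: [(9,0) (10,0) (12,5) (17,18) (11,20) (9,18)]
2. After x ≤ 20: [(9,0) (10,0) (12,5) (17,18) (11,20) (9,18)]
3. After y ≥ 2: [(9,2) (54/5,2) (12,5) (17,18) (11,20) (9,18)]
4. After y ≤ 13: [(9,13) (9,2) (54/5,2) (12,5) (196/13,13)]
5. Canonical ring: [(9,2) (54/5,2) (12,5) (196/13,13) (9,13)]

Clipped polygon: [(9,2) (54/5,2) (12,5) (196/13,13) (9,13)]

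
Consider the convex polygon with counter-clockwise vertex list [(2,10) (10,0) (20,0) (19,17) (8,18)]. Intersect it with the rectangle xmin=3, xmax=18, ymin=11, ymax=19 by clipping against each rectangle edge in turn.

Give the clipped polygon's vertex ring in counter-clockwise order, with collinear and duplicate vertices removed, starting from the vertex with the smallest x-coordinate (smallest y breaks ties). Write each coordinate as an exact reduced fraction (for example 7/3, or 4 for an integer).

1. After x ≥ 3: [(3,34/3) (3,35/4) (10,0) (20,0) (19,17) (8,18)]
2. After x ≤ 18: [(3,34/3) (3,35/4) (10,0) (18,0) (18,188/11) (8,18)]
3. After y ≥ 11: [(3,34/3) (3,11) (18,11) (18,188/11) (8,18)]
4. After y ≤ 19: [(3,34/3) (3,11) (18,11) (18,188/11) (8,18)]
5. Canonical ring: [(3,11) (18,11) (18,188/11) (8,18) (3,34/3)]

Clipped polygon: [(3,11) (18,11) (18,188/11) (8,18) (3,34/3)]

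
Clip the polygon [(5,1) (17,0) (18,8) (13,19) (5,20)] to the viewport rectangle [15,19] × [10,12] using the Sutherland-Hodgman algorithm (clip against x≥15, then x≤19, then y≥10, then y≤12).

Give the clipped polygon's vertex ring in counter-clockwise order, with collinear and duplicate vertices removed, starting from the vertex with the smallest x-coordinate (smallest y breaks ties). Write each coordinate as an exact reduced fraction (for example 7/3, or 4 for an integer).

1. After x ≥ 15: [(15,1/6) (17,0) (18,8) (15,73/5)]
2. After x ≤ 19: [(15,1/6) (17,0) (18,8) (15,73/5)]
3. After y ≥ 10: [(15,10) (188/11,10) (15,73/5)]
4. After y ≤ 12: [(15,12) (15,10) (188/11,10) (178/11,12)]
5. Canonical ring: [(15,10) (188/11,10) (178/11,12) (15,12)]

Clipped polygon: [(15,10) (188/11,10) (178/11,12) (15,12)]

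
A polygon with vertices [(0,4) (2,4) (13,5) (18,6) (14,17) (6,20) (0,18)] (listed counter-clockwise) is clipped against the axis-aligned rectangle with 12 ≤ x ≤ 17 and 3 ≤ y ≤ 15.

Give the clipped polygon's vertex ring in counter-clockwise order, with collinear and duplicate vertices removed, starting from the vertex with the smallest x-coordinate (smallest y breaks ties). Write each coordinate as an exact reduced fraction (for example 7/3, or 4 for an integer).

1. After x ≥ 12: [(12,54/11) (13,5) (18,6) (14,17) (12,71/4)]
2. After x ≤ 17: [(12,54/11) (13,5) (17,29/5) (17,35/4) (14,17) (12,71/4)]
3. After y ≥ 3: [(12,54/11) (13,5) (17,29/5) (17,35/4) (14,17) (12,71/4)]
4. After y ≤ 15: [(12,15) (12,54/11) (13,5) (17,29/5) (17,35/4) (162/11,15)]
5. Canonical ring: [(12,54/11) (13,5) (17,29/5) (17,35/4) (162/11,15) (12,15)]

Clipped polygon: [(12,54/11) (13,5) (17,29/5) (17,35/4) (162/11,15) (12,15)]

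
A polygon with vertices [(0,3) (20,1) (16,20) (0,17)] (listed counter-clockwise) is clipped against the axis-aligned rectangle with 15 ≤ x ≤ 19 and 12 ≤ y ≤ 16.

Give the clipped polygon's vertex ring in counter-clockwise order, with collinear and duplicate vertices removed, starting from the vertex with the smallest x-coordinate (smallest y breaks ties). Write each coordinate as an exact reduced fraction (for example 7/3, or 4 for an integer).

Clipped polygon: [(15,12) (336/19,12) (320/19,16) (15,16)]

1. After x ≥ 15: [(15,3/2) (20,1) (16,20) (15,317/16)]
2. After x ≤ 19: [(15,3/2) (19,11/10) (19,23/4) (16,20) (15,317/16)]
3. After y ≥ 12: [(15,12) (336/19,12) (16,20) (15,317/16)]
4. After y ≤ 16: [(15,16) (15,12) (336/19,12) (320/19,16)]
5. Canonical ring: [(15,12) (336/19,12) (320/19,16) (15,16)]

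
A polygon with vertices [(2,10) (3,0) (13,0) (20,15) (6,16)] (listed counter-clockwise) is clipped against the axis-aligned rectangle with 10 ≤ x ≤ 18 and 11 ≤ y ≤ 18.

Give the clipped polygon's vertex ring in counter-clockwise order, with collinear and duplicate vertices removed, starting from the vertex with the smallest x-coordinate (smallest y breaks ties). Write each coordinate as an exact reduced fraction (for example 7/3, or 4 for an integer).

1. After x ≥ 10: [(10,0) (13,0) (20,15) (10,110/7)]
2. After x ≤ 18: [(10,0) (13,0) (18,75/7) (18,106/7) (10,110/7)]
3. After y ≥ 11: [(10,11) (18,11) (18,106/7) (10,110/7)]
4. After y ≤ 18: [(10,11) (18,11) (18,106/7) (10,110/7)]
5. Canonical ring: [(10,11) (18,11) (18,106/7) (10,110/7)]

Clipped polygon: [(10,11) (18,11) (18,106/7) (10,110/7)]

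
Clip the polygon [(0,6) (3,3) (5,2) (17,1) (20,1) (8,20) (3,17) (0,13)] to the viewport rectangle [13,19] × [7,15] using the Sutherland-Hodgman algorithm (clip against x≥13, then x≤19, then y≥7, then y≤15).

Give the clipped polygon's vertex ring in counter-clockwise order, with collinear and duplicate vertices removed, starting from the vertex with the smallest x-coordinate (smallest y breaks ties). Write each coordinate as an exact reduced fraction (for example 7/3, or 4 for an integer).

1. After x ≥ 13: [(13,4/3) (17,1) (20,1) (13,145/12)]
2. After x ≤ 19: [(13,4/3) (17,1) (19,1) (19,31/12) (13,145/12)]
3. After y ≥ 7: [(13,7) (308/19,7) (13,145/12)]
4. After y ≤ 15: [(13,7) (308/19,7) (13,145/12)]
5. Canonical ring: [(13,7) (308/19,7) (13,145/12)]

Clipped polygon: [(13,7) (308/19,7) (13,145/12)]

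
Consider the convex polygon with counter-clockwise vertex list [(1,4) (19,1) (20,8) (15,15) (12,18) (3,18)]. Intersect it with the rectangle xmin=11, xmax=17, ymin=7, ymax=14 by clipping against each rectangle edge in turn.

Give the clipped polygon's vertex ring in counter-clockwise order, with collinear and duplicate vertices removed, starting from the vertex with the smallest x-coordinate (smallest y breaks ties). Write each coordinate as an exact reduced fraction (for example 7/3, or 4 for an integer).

1. After x ≥ 11: [(11,7/3) (19,1) (20,8) (15,15) (12,18) (11,18)]
2. After x ≤ 17: [(11,7/3) (17,4/3) (17,61/5) (15,15) (12,18) (11,18)]
3. After y ≥ 7: [(11,7) (17,7) (17,61/5) (15,15) (12,18) (11,18)]
4. After y ≤ 14: [(11,14) (11,7) (17,7) (17,61/5) (110/7,14)]
5. Canonical ring: [(11,7) (17,7) (17,61/5) (110/7,14) (11,14)]

Clipped polygon: [(11,7) (17,7) (17,61/5) (110/7,14) (11,14)]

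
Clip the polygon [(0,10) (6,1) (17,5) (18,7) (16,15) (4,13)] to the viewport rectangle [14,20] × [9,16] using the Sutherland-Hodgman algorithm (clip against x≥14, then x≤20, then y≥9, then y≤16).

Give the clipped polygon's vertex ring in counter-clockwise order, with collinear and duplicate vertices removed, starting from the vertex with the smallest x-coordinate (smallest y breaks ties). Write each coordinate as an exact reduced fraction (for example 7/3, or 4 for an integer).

1. After x ≥ 14: [(14,43/11) (17,5) (18,7) (16,15) (14,44/3)]
2. After x ≤ 20: [(14,43/11) (17,5) (18,7) (16,15) (14,44/3)]
3. After y ≥ 9: [(14,9) (35/2,9) (16,15) (14,44/3)]
4. After y ≤ 16: [(14,9) (35/2,9) (16,15) (14,44/3)]
5. Canonical ring: [(14,9) (35/2,9) (16,15) (14,44/3)]

Clipped polygon: [(14,9) (35/2,9) (16,15) (14,44/3)]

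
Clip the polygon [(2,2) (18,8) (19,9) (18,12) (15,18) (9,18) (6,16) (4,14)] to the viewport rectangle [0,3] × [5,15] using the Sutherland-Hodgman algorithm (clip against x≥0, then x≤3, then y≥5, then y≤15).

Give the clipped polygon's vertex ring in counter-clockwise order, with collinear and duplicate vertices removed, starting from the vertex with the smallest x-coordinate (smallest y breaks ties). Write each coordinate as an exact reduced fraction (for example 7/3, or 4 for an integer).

Clipped polygon: [(5/2,5) (3,5) (3,8)]

1. After x ≥ 0: [(2,2) (18,8) (19,9) (18,12) (15,18) (9,18) (6,16) (4,14)]
2. After x ≤ 3: [(3,8) (2,2) (3,19/8)]
3. After y ≥ 5: [(3,5) (3,8) (5/2,5)]
4. After y ≤ 15: [(3,5) (3,8) (5/2,5)]
5. Canonical ring: [(5/2,5) (3,5) (3,8)]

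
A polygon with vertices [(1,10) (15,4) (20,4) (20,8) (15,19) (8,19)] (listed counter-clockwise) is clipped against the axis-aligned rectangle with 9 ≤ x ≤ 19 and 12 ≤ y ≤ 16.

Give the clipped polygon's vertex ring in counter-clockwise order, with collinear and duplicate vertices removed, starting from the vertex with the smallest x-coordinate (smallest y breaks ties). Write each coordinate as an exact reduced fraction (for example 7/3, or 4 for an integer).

1. After x ≥ 9: [(9,46/7) (15,4) (20,4) (20,8) (15,19) (9,19)]
2. After x ≤ 19: [(9,46/7) (15,4) (19,4) (19,51/5) (15,19) (9,19)]
3. After y ≥ 12: [(9,12) (200/11,12) (15,19) (9,19)]
4. After y ≤ 16: [(9,16) (9,12) (200/11,12) (180/11,16)]
5. Canonical ring: [(9,12) (200/11,12) (180/11,16) (9,16)]

Clipped polygon: [(9,12) (200/11,12) (180/11,16) (9,16)]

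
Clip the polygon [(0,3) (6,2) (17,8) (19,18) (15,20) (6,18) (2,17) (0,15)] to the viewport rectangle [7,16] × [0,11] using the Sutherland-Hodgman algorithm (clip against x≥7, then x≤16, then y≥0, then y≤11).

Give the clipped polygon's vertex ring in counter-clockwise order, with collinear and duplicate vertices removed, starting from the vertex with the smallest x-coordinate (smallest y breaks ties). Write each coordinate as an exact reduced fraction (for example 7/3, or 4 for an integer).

1. After x ≥ 7: [(7,28/11) (17,8) (19,18) (15,20) (7,164/9)]
2. After x ≤ 16: [(7,28/11) (16,82/11) (16,39/2) (15,20) (7,164/9)]
3. After y ≥ 0: [(7,28/11) (16,82/11) (16,39/2) (15,20) (7,164/9)]
4. After y ≤ 11: [(7,11) (7,28/11) (16,82/11) (16,11)]
5. Canonical ring: [(7,28/11) (16,82/11) (16,11) (7,11)]

Clipped polygon: [(7,28/11) (16,82/11) (16,11) (7,11)]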